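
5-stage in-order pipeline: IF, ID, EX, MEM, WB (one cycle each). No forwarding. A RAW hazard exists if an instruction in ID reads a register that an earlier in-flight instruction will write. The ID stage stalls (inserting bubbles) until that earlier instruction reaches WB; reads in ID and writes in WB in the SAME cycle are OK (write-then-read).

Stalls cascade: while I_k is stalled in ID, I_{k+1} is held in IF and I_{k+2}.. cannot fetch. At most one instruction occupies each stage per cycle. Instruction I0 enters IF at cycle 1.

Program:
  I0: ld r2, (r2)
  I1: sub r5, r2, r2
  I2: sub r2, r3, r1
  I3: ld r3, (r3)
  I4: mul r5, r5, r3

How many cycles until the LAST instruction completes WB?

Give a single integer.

I0 ld r2 <- r2: IF@1 ID@2 stall=0 (-) EX@3 MEM@4 WB@5
I1 sub r5 <- r2,r2: IF@2 ID@3 stall=2 (RAW on I0.r2 (WB@5)) EX@6 MEM@7 WB@8
I2 sub r2 <- r3,r1: IF@3 ID@6 stall=0 (-) EX@7 MEM@8 WB@9
I3 ld r3 <- r3: IF@6 ID@7 stall=0 (-) EX@8 MEM@9 WB@10
I4 mul r5 <- r5,r3: IF@7 ID@8 stall=2 (RAW on I3.r3 (WB@10)) EX@11 MEM@12 WB@13

Answer: 13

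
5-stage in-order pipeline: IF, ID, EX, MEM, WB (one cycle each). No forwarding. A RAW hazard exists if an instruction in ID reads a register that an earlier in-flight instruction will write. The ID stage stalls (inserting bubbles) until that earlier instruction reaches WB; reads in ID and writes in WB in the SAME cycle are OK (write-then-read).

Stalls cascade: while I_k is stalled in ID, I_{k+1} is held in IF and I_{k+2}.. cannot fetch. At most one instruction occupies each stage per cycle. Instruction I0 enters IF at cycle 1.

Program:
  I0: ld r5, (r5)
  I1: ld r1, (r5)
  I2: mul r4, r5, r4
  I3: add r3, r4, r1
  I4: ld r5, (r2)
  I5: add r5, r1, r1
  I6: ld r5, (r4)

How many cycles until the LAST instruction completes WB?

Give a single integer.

I0 ld r5 <- r5: IF@1 ID@2 stall=0 (-) EX@3 MEM@4 WB@5
I1 ld r1 <- r5: IF@2 ID@3 stall=2 (RAW on I0.r5 (WB@5)) EX@6 MEM@7 WB@8
I2 mul r4 <- r5,r4: IF@3 ID@6 stall=0 (-) EX@7 MEM@8 WB@9
I3 add r3 <- r4,r1: IF@6 ID@7 stall=2 (RAW on I2.r4 (WB@9)) EX@10 MEM@11 WB@12
I4 ld r5 <- r2: IF@7 ID@10 stall=0 (-) EX@11 MEM@12 WB@13
I5 add r5 <- r1,r1: IF@10 ID@11 stall=0 (-) EX@12 MEM@13 WB@14
I6 ld r5 <- r4: IF@11 ID@12 stall=0 (-) EX@13 MEM@14 WB@15

Answer: 15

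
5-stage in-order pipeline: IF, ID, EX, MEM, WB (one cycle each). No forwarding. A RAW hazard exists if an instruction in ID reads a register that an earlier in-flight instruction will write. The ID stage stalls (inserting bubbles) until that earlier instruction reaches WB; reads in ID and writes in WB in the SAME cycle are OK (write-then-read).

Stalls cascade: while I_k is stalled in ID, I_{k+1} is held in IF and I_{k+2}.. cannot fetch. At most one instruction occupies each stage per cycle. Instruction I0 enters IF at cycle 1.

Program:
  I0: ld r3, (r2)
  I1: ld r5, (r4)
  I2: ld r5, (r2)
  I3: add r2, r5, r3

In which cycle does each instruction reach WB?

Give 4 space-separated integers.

I0 ld r3 <- r2: IF@1 ID@2 stall=0 (-) EX@3 MEM@4 WB@5
I1 ld r5 <- r4: IF@2 ID@3 stall=0 (-) EX@4 MEM@5 WB@6
I2 ld r5 <- r2: IF@3 ID@4 stall=0 (-) EX@5 MEM@6 WB@7
I3 add r2 <- r5,r3: IF@4 ID@5 stall=2 (RAW on I2.r5 (WB@7)) EX@8 MEM@9 WB@10

Answer: 5 6 7 10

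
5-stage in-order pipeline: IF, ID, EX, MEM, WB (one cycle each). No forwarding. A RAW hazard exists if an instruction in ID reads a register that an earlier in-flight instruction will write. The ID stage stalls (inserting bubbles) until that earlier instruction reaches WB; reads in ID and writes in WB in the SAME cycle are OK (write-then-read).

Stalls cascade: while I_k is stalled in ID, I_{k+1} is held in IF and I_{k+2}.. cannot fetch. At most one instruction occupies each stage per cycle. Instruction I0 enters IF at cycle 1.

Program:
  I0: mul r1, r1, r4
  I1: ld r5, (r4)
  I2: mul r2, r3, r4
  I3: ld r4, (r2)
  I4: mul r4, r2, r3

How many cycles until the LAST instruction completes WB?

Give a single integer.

Answer: 11

Derivation:
I0 mul r1 <- r1,r4: IF@1 ID@2 stall=0 (-) EX@3 MEM@4 WB@5
I1 ld r5 <- r4: IF@2 ID@3 stall=0 (-) EX@4 MEM@5 WB@6
I2 mul r2 <- r3,r4: IF@3 ID@4 stall=0 (-) EX@5 MEM@6 WB@7
I3 ld r4 <- r2: IF@4 ID@5 stall=2 (RAW on I2.r2 (WB@7)) EX@8 MEM@9 WB@10
I4 mul r4 <- r2,r3: IF@5 ID@8 stall=0 (-) EX@9 MEM@10 WB@11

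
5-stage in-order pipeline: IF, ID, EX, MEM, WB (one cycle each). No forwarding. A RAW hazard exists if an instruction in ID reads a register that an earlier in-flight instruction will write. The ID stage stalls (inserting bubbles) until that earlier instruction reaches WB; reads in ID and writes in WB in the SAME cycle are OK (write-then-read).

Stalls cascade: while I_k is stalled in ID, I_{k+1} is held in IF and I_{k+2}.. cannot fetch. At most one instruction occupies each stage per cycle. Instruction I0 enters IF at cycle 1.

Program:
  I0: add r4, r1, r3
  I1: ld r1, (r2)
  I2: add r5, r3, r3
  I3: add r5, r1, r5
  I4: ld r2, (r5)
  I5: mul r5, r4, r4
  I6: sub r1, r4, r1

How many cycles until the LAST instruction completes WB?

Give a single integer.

I0 add r4 <- r1,r3: IF@1 ID@2 stall=0 (-) EX@3 MEM@4 WB@5
I1 ld r1 <- r2: IF@2 ID@3 stall=0 (-) EX@4 MEM@5 WB@6
I2 add r5 <- r3,r3: IF@3 ID@4 stall=0 (-) EX@5 MEM@6 WB@7
I3 add r5 <- r1,r5: IF@4 ID@5 stall=2 (RAW on I2.r5 (WB@7)) EX@8 MEM@9 WB@10
I4 ld r2 <- r5: IF@5 ID@8 stall=2 (RAW on I3.r5 (WB@10)) EX@11 MEM@12 WB@13
I5 mul r5 <- r4,r4: IF@8 ID@11 stall=0 (-) EX@12 MEM@13 WB@14
I6 sub r1 <- r4,r1: IF@11 ID@12 stall=0 (-) EX@13 MEM@14 WB@15

Answer: 15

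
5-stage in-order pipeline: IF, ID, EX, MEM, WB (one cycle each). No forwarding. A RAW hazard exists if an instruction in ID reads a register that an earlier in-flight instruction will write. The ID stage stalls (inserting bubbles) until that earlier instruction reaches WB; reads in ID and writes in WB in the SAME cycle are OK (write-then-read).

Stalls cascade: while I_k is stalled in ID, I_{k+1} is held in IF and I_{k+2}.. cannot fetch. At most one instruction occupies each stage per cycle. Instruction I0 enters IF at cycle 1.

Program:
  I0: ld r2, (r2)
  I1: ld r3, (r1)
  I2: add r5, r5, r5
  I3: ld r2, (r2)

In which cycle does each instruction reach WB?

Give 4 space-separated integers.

I0 ld r2 <- r2: IF@1 ID@2 stall=0 (-) EX@3 MEM@4 WB@5
I1 ld r3 <- r1: IF@2 ID@3 stall=0 (-) EX@4 MEM@5 WB@6
I2 add r5 <- r5,r5: IF@3 ID@4 stall=0 (-) EX@5 MEM@6 WB@7
I3 ld r2 <- r2: IF@4 ID@5 stall=0 (-) EX@6 MEM@7 WB@8

Answer: 5 6 7 8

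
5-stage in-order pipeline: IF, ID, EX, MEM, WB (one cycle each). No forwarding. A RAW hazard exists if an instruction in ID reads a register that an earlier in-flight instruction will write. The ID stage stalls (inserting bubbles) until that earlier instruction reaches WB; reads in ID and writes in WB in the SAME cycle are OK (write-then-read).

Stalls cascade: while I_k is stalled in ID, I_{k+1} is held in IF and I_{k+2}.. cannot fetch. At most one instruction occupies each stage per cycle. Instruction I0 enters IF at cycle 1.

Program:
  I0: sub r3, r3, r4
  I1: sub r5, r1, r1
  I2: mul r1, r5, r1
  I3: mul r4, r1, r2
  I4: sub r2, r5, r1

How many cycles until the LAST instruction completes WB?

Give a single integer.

I0 sub r3 <- r3,r4: IF@1 ID@2 stall=0 (-) EX@3 MEM@4 WB@5
I1 sub r5 <- r1,r1: IF@2 ID@3 stall=0 (-) EX@4 MEM@5 WB@6
I2 mul r1 <- r5,r1: IF@3 ID@4 stall=2 (RAW on I1.r5 (WB@6)) EX@7 MEM@8 WB@9
I3 mul r4 <- r1,r2: IF@4 ID@7 stall=2 (RAW on I2.r1 (WB@9)) EX@10 MEM@11 WB@12
I4 sub r2 <- r5,r1: IF@7 ID@10 stall=0 (-) EX@11 MEM@12 WB@13

Answer: 13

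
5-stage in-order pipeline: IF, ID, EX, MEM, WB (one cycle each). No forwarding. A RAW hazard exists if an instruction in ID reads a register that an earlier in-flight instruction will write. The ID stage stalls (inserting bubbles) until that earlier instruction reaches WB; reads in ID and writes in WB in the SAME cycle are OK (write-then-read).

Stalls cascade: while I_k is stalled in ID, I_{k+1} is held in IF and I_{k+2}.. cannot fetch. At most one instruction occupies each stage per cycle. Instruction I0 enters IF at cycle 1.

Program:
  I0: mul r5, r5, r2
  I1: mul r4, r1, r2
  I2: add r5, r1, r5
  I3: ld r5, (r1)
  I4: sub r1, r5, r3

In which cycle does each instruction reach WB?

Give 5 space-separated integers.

I0 mul r5 <- r5,r2: IF@1 ID@2 stall=0 (-) EX@3 MEM@4 WB@5
I1 mul r4 <- r1,r2: IF@2 ID@3 stall=0 (-) EX@4 MEM@5 WB@6
I2 add r5 <- r1,r5: IF@3 ID@4 stall=1 (RAW on I0.r5 (WB@5)) EX@6 MEM@7 WB@8
I3 ld r5 <- r1: IF@4 ID@6 stall=0 (-) EX@7 MEM@8 WB@9
I4 sub r1 <- r5,r3: IF@6 ID@7 stall=2 (RAW on I3.r5 (WB@9)) EX@10 MEM@11 WB@12

Answer: 5 6 8 9 12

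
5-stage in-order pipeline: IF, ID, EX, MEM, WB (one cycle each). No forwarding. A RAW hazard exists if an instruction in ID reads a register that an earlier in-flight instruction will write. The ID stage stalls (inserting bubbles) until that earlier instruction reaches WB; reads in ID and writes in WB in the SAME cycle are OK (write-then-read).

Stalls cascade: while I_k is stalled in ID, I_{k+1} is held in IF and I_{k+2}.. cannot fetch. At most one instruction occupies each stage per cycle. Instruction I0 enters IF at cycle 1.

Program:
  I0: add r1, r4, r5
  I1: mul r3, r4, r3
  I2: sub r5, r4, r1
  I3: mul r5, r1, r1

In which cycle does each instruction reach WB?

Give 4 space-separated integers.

I0 add r1 <- r4,r5: IF@1 ID@2 stall=0 (-) EX@3 MEM@4 WB@5
I1 mul r3 <- r4,r3: IF@2 ID@3 stall=0 (-) EX@4 MEM@5 WB@6
I2 sub r5 <- r4,r1: IF@3 ID@4 stall=1 (RAW on I0.r1 (WB@5)) EX@6 MEM@7 WB@8
I3 mul r5 <- r1,r1: IF@4 ID@6 stall=0 (-) EX@7 MEM@8 WB@9

Answer: 5 6 8 9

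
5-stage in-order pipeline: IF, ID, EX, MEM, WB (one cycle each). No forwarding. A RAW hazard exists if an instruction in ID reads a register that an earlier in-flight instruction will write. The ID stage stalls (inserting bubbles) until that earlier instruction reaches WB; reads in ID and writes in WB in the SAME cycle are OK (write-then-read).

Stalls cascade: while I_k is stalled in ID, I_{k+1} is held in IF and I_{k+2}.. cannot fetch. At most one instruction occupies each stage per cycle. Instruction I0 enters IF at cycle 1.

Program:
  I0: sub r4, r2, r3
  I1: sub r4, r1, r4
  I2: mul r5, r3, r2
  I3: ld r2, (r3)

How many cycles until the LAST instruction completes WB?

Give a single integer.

Answer: 10

Derivation:
I0 sub r4 <- r2,r3: IF@1 ID@2 stall=0 (-) EX@3 MEM@4 WB@5
I1 sub r4 <- r1,r4: IF@2 ID@3 stall=2 (RAW on I0.r4 (WB@5)) EX@6 MEM@7 WB@8
I2 mul r5 <- r3,r2: IF@3 ID@6 stall=0 (-) EX@7 MEM@8 WB@9
I3 ld r2 <- r3: IF@6 ID@7 stall=0 (-) EX@8 MEM@9 WB@10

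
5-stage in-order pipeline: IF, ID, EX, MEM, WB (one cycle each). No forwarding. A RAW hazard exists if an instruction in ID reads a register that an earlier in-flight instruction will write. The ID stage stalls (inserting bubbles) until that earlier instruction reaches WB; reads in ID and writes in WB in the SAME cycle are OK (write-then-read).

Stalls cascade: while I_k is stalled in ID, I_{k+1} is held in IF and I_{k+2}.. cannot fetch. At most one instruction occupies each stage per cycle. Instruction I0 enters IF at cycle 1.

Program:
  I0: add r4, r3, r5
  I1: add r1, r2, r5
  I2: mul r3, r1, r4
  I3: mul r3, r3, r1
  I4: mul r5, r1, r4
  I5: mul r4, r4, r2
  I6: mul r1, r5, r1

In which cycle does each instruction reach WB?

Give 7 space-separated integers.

Answer: 5 6 9 12 13 14 16

Derivation:
I0 add r4 <- r3,r5: IF@1 ID@2 stall=0 (-) EX@3 MEM@4 WB@5
I1 add r1 <- r2,r5: IF@2 ID@3 stall=0 (-) EX@4 MEM@5 WB@6
I2 mul r3 <- r1,r4: IF@3 ID@4 stall=2 (RAW on I1.r1 (WB@6)) EX@7 MEM@8 WB@9
I3 mul r3 <- r3,r1: IF@4 ID@7 stall=2 (RAW on I2.r3 (WB@9)) EX@10 MEM@11 WB@12
I4 mul r5 <- r1,r4: IF@7 ID@10 stall=0 (-) EX@11 MEM@12 WB@13
I5 mul r4 <- r4,r2: IF@10 ID@11 stall=0 (-) EX@12 MEM@13 WB@14
I6 mul r1 <- r5,r1: IF@11 ID@12 stall=1 (RAW on I4.r5 (WB@13)) EX@14 MEM@15 WB@16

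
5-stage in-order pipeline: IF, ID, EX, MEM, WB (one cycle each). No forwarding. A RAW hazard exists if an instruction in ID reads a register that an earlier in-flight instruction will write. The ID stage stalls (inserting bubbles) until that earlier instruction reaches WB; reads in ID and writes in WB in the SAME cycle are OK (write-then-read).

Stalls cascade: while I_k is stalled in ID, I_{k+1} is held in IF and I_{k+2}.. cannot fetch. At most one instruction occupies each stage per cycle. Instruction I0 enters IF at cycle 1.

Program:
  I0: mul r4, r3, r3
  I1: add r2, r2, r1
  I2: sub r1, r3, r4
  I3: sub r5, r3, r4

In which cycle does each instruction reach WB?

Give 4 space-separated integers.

I0 mul r4 <- r3,r3: IF@1 ID@2 stall=0 (-) EX@3 MEM@4 WB@5
I1 add r2 <- r2,r1: IF@2 ID@3 stall=0 (-) EX@4 MEM@5 WB@6
I2 sub r1 <- r3,r4: IF@3 ID@4 stall=1 (RAW on I0.r4 (WB@5)) EX@6 MEM@7 WB@8
I3 sub r5 <- r3,r4: IF@4 ID@6 stall=0 (-) EX@7 MEM@8 WB@9

Answer: 5 6 8 9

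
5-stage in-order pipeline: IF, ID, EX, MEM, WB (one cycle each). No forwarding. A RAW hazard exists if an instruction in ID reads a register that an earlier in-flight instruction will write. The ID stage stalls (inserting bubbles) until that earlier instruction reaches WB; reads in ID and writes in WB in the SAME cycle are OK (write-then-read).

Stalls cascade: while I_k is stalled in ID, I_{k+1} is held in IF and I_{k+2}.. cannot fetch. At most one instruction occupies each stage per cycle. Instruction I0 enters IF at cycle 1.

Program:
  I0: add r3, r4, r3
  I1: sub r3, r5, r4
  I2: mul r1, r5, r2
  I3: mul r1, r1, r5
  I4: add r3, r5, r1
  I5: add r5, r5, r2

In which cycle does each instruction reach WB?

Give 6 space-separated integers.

Answer: 5 6 7 10 13 14

Derivation:
I0 add r3 <- r4,r3: IF@1 ID@2 stall=0 (-) EX@3 MEM@4 WB@5
I1 sub r3 <- r5,r4: IF@2 ID@3 stall=0 (-) EX@4 MEM@5 WB@6
I2 mul r1 <- r5,r2: IF@3 ID@4 stall=0 (-) EX@5 MEM@6 WB@7
I3 mul r1 <- r1,r5: IF@4 ID@5 stall=2 (RAW on I2.r1 (WB@7)) EX@8 MEM@9 WB@10
I4 add r3 <- r5,r1: IF@5 ID@8 stall=2 (RAW on I3.r1 (WB@10)) EX@11 MEM@12 WB@13
I5 add r5 <- r5,r2: IF@8 ID@11 stall=0 (-) EX@12 MEM@13 WB@14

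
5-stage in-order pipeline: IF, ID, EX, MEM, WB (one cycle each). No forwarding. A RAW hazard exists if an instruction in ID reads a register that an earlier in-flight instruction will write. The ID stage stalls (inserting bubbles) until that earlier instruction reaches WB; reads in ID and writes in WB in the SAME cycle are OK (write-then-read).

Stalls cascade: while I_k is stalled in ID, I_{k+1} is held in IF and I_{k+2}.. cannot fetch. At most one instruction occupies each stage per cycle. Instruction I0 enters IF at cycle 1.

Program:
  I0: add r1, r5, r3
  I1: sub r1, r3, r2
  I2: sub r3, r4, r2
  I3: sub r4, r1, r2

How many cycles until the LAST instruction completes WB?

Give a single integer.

I0 add r1 <- r5,r3: IF@1 ID@2 stall=0 (-) EX@3 MEM@4 WB@5
I1 sub r1 <- r3,r2: IF@2 ID@3 stall=0 (-) EX@4 MEM@5 WB@6
I2 sub r3 <- r4,r2: IF@3 ID@4 stall=0 (-) EX@5 MEM@6 WB@7
I3 sub r4 <- r1,r2: IF@4 ID@5 stall=1 (RAW on I1.r1 (WB@6)) EX@7 MEM@8 WB@9

Answer: 9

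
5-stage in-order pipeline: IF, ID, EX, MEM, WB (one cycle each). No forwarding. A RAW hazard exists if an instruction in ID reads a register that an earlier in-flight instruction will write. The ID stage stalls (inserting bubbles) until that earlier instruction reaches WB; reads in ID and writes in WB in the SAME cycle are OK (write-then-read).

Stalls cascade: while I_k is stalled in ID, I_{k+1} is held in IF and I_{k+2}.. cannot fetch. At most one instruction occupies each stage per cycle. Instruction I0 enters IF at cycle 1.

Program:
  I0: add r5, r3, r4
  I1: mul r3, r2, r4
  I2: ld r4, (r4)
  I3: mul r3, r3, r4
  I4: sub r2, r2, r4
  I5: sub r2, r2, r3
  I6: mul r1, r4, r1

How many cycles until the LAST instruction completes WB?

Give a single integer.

Answer: 15

Derivation:
I0 add r5 <- r3,r4: IF@1 ID@2 stall=0 (-) EX@3 MEM@4 WB@5
I1 mul r3 <- r2,r4: IF@2 ID@3 stall=0 (-) EX@4 MEM@5 WB@6
I2 ld r4 <- r4: IF@3 ID@4 stall=0 (-) EX@5 MEM@6 WB@7
I3 mul r3 <- r3,r4: IF@4 ID@5 stall=2 (RAW on I2.r4 (WB@7)) EX@8 MEM@9 WB@10
I4 sub r2 <- r2,r4: IF@5 ID@8 stall=0 (-) EX@9 MEM@10 WB@11
I5 sub r2 <- r2,r3: IF@8 ID@9 stall=2 (RAW on I4.r2 (WB@11)) EX@12 MEM@13 WB@14
I6 mul r1 <- r4,r1: IF@9 ID@12 stall=0 (-) EX@13 MEM@14 WB@15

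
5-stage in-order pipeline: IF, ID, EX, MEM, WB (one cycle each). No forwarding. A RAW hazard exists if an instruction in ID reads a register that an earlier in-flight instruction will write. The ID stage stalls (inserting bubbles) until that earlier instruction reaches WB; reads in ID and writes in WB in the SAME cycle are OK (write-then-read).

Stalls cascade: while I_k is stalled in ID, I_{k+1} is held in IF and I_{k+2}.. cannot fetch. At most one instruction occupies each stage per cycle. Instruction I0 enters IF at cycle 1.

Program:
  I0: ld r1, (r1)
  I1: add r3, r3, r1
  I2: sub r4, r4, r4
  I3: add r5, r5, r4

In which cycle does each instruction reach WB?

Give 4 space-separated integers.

I0 ld r1 <- r1: IF@1 ID@2 stall=0 (-) EX@3 MEM@4 WB@5
I1 add r3 <- r3,r1: IF@2 ID@3 stall=2 (RAW on I0.r1 (WB@5)) EX@6 MEM@7 WB@8
I2 sub r4 <- r4,r4: IF@3 ID@6 stall=0 (-) EX@7 MEM@8 WB@9
I3 add r5 <- r5,r4: IF@6 ID@7 stall=2 (RAW on I2.r4 (WB@9)) EX@10 MEM@11 WB@12

Answer: 5 8 9 12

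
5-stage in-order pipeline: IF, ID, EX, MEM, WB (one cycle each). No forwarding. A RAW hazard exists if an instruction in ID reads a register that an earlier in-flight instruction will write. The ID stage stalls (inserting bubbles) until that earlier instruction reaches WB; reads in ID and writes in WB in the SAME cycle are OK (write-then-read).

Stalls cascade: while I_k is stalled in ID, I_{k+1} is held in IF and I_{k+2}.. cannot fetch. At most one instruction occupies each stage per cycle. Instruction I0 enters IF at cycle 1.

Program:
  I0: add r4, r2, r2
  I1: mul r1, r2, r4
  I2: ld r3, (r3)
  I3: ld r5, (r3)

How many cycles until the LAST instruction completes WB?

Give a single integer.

I0 add r4 <- r2,r2: IF@1 ID@2 stall=0 (-) EX@3 MEM@4 WB@5
I1 mul r1 <- r2,r4: IF@2 ID@3 stall=2 (RAW on I0.r4 (WB@5)) EX@6 MEM@7 WB@8
I2 ld r3 <- r3: IF@3 ID@6 stall=0 (-) EX@7 MEM@8 WB@9
I3 ld r5 <- r3: IF@6 ID@7 stall=2 (RAW on I2.r3 (WB@9)) EX@10 MEM@11 WB@12

Answer: 12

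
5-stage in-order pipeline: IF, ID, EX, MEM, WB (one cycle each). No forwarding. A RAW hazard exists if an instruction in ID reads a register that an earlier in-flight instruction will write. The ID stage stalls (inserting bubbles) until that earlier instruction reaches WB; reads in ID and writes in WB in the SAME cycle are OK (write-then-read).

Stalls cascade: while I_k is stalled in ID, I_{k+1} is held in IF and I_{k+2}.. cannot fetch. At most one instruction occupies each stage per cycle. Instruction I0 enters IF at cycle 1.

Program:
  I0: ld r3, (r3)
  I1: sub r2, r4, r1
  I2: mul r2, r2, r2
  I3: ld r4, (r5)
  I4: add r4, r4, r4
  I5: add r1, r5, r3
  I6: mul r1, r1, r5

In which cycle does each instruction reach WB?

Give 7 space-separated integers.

Answer: 5 6 9 10 13 14 17

Derivation:
I0 ld r3 <- r3: IF@1 ID@2 stall=0 (-) EX@3 MEM@4 WB@5
I1 sub r2 <- r4,r1: IF@2 ID@3 stall=0 (-) EX@4 MEM@5 WB@6
I2 mul r2 <- r2,r2: IF@3 ID@4 stall=2 (RAW on I1.r2 (WB@6)) EX@7 MEM@8 WB@9
I3 ld r4 <- r5: IF@4 ID@7 stall=0 (-) EX@8 MEM@9 WB@10
I4 add r4 <- r4,r4: IF@7 ID@8 stall=2 (RAW on I3.r4 (WB@10)) EX@11 MEM@12 WB@13
I5 add r1 <- r5,r3: IF@8 ID@11 stall=0 (-) EX@12 MEM@13 WB@14
I6 mul r1 <- r1,r5: IF@11 ID@12 stall=2 (RAW on I5.r1 (WB@14)) EX@15 MEM@16 WB@17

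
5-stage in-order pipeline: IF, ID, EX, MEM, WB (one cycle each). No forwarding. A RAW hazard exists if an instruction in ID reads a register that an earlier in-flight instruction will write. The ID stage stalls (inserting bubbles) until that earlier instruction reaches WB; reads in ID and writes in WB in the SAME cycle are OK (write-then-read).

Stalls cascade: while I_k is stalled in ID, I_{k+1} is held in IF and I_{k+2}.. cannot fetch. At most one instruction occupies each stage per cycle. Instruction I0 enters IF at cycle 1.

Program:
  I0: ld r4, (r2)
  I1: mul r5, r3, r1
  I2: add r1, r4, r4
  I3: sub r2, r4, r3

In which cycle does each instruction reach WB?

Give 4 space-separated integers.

I0 ld r4 <- r2: IF@1 ID@2 stall=0 (-) EX@3 MEM@4 WB@5
I1 mul r5 <- r3,r1: IF@2 ID@3 stall=0 (-) EX@4 MEM@5 WB@6
I2 add r1 <- r4,r4: IF@3 ID@4 stall=1 (RAW on I0.r4 (WB@5)) EX@6 MEM@7 WB@8
I3 sub r2 <- r4,r3: IF@4 ID@6 stall=0 (-) EX@7 MEM@8 WB@9

Answer: 5 6 8 9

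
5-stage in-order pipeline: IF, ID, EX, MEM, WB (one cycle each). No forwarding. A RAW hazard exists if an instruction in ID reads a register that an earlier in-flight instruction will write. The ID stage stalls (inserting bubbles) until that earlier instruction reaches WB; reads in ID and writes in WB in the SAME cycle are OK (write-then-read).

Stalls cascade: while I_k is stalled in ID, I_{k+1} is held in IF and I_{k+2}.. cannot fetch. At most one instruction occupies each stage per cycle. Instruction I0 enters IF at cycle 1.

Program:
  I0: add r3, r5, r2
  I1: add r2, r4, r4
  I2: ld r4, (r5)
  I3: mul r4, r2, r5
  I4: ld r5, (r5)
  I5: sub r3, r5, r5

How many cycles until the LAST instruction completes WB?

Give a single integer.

Answer: 13

Derivation:
I0 add r3 <- r5,r2: IF@1 ID@2 stall=0 (-) EX@3 MEM@4 WB@5
I1 add r2 <- r4,r4: IF@2 ID@3 stall=0 (-) EX@4 MEM@5 WB@6
I2 ld r4 <- r5: IF@3 ID@4 stall=0 (-) EX@5 MEM@6 WB@7
I3 mul r4 <- r2,r5: IF@4 ID@5 stall=1 (RAW on I1.r2 (WB@6)) EX@7 MEM@8 WB@9
I4 ld r5 <- r5: IF@5 ID@7 stall=0 (-) EX@8 MEM@9 WB@10
I5 sub r3 <- r5,r5: IF@7 ID@8 stall=2 (RAW on I4.r5 (WB@10)) EX@11 MEM@12 WB@13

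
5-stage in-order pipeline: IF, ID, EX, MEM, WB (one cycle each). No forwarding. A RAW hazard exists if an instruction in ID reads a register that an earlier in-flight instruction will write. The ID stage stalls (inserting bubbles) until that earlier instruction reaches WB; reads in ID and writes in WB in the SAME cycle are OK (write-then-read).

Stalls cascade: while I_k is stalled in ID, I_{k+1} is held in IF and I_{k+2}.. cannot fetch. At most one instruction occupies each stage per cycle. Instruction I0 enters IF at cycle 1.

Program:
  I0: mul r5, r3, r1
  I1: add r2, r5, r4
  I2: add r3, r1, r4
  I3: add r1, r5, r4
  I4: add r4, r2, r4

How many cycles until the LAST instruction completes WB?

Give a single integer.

I0 mul r5 <- r3,r1: IF@1 ID@2 stall=0 (-) EX@3 MEM@4 WB@5
I1 add r2 <- r5,r4: IF@2 ID@3 stall=2 (RAW on I0.r5 (WB@5)) EX@6 MEM@7 WB@8
I2 add r3 <- r1,r4: IF@3 ID@6 stall=0 (-) EX@7 MEM@8 WB@9
I3 add r1 <- r5,r4: IF@6 ID@7 stall=0 (-) EX@8 MEM@9 WB@10
I4 add r4 <- r2,r4: IF@7 ID@8 stall=0 (-) EX@9 MEM@10 WB@11

Answer: 11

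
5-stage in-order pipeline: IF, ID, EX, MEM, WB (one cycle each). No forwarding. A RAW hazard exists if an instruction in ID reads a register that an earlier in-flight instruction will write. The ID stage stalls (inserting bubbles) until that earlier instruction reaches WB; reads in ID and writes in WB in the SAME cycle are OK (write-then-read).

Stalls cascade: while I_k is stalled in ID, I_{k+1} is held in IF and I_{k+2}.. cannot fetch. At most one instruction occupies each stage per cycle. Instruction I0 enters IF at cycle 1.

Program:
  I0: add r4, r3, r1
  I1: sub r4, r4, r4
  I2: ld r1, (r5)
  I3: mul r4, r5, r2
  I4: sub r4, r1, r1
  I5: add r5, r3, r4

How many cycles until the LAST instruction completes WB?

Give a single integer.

I0 add r4 <- r3,r1: IF@1 ID@2 stall=0 (-) EX@3 MEM@4 WB@5
I1 sub r4 <- r4,r4: IF@2 ID@3 stall=2 (RAW on I0.r4 (WB@5)) EX@6 MEM@7 WB@8
I2 ld r1 <- r5: IF@3 ID@6 stall=0 (-) EX@7 MEM@8 WB@9
I3 mul r4 <- r5,r2: IF@6 ID@7 stall=0 (-) EX@8 MEM@9 WB@10
I4 sub r4 <- r1,r1: IF@7 ID@8 stall=1 (RAW on I2.r1 (WB@9)) EX@10 MEM@11 WB@12
I5 add r5 <- r3,r4: IF@8 ID@10 stall=2 (RAW on I4.r4 (WB@12)) EX@13 MEM@14 WB@15

Answer: 15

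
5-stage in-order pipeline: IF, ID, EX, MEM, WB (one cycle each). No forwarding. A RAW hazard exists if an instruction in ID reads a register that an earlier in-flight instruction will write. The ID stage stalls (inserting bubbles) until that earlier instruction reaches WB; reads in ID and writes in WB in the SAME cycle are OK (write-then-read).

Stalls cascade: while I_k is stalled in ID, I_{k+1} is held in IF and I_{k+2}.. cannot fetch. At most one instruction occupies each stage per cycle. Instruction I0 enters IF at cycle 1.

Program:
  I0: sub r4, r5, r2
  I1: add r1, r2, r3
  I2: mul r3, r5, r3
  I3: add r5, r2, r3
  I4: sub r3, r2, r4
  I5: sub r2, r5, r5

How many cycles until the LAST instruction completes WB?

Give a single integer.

Answer: 13

Derivation:
I0 sub r4 <- r5,r2: IF@1 ID@2 stall=0 (-) EX@3 MEM@4 WB@5
I1 add r1 <- r2,r3: IF@2 ID@3 stall=0 (-) EX@4 MEM@5 WB@6
I2 mul r3 <- r5,r3: IF@3 ID@4 stall=0 (-) EX@5 MEM@6 WB@7
I3 add r5 <- r2,r3: IF@4 ID@5 stall=2 (RAW on I2.r3 (WB@7)) EX@8 MEM@9 WB@10
I4 sub r3 <- r2,r4: IF@5 ID@8 stall=0 (-) EX@9 MEM@10 WB@11
I5 sub r2 <- r5,r5: IF@8 ID@9 stall=1 (RAW on I3.r5 (WB@10)) EX@11 MEM@12 WB@13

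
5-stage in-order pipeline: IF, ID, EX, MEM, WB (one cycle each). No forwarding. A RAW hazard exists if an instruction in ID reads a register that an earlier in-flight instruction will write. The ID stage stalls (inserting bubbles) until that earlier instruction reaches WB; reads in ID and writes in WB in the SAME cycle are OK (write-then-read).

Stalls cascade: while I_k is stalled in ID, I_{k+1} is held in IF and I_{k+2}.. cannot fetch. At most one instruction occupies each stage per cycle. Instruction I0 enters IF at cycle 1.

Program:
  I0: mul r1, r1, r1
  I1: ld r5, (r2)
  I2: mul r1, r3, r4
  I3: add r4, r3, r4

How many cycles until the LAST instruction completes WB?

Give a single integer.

I0 mul r1 <- r1,r1: IF@1 ID@2 stall=0 (-) EX@3 MEM@4 WB@5
I1 ld r5 <- r2: IF@2 ID@3 stall=0 (-) EX@4 MEM@5 WB@6
I2 mul r1 <- r3,r4: IF@3 ID@4 stall=0 (-) EX@5 MEM@6 WB@7
I3 add r4 <- r3,r4: IF@4 ID@5 stall=0 (-) EX@6 MEM@7 WB@8

Answer: 8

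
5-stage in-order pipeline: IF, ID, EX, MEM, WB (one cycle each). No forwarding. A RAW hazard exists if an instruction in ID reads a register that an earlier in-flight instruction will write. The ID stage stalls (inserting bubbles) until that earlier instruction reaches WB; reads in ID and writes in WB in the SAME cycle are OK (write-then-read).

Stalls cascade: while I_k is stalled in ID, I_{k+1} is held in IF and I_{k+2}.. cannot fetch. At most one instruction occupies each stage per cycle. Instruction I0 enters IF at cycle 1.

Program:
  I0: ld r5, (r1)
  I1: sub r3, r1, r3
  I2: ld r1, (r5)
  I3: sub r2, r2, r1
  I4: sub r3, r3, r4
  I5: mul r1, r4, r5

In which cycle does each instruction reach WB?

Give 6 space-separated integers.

I0 ld r5 <- r1: IF@1 ID@2 stall=0 (-) EX@3 MEM@4 WB@5
I1 sub r3 <- r1,r3: IF@2 ID@3 stall=0 (-) EX@4 MEM@5 WB@6
I2 ld r1 <- r5: IF@3 ID@4 stall=1 (RAW on I0.r5 (WB@5)) EX@6 MEM@7 WB@8
I3 sub r2 <- r2,r1: IF@4 ID@6 stall=2 (RAW on I2.r1 (WB@8)) EX@9 MEM@10 WB@11
I4 sub r3 <- r3,r4: IF@6 ID@9 stall=0 (-) EX@10 MEM@11 WB@12
I5 mul r1 <- r4,r5: IF@9 ID@10 stall=0 (-) EX@11 MEM@12 WB@13

Answer: 5 6 8 11 12 13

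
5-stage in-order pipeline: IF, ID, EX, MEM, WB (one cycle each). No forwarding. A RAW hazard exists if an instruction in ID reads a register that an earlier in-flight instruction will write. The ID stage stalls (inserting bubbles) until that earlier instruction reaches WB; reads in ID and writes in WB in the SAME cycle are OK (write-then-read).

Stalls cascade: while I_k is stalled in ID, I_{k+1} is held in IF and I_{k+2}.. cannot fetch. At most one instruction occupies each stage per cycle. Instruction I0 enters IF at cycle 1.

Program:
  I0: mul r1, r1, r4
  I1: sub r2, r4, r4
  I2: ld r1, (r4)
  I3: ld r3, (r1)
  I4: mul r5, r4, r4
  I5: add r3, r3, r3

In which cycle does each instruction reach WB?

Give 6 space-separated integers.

Answer: 5 6 7 10 11 13

Derivation:
I0 mul r1 <- r1,r4: IF@1 ID@2 stall=0 (-) EX@3 MEM@4 WB@5
I1 sub r2 <- r4,r4: IF@2 ID@3 stall=0 (-) EX@4 MEM@5 WB@6
I2 ld r1 <- r4: IF@3 ID@4 stall=0 (-) EX@5 MEM@6 WB@7
I3 ld r3 <- r1: IF@4 ID@5 stall=2 (RAW on I2.r1 (WB@7)) EX@8 MEM@9 WB@10
I4 mul r5 <- r4,r4: IF@5 ID@8 stall=0 (-) EX@9 MEM@10 WB@11
I5 add r3 <- r3,r3: IF@8 ID@9 stall=1 (RAW on I3.r3 (WB@10)) EX@11 MEM@12 WB@13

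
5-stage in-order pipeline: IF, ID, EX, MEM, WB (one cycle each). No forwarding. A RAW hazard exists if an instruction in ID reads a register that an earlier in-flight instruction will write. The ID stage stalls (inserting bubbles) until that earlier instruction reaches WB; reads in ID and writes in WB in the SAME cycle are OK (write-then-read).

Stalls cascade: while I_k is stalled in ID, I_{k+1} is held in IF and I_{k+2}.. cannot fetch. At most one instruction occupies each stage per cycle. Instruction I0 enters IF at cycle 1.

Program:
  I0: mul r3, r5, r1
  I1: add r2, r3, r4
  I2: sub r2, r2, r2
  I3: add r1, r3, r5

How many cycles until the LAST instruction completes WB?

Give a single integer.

I0 mul r3 <- r5,r1: IF@1 ID@2 stall=0 (-) EX@3 MEM@4 WB@5
I1 add r2 <- r3,r4: IF@2 ID@3 stall=2 (RAW on I0.r3 (WB@5)) EX@6 MEM@7 WB@8
I2 sub r2 <- r2,r2: IF@3 ID@6 stall=2 (RAW on I1.r2 (WB@8)) EX@9 MEM@10 WB@11
I3 add r1 <- r3,r5: IF@6 ID@9 stall=0 (-) EX@10 MEM@11 WB@12

Answer: 12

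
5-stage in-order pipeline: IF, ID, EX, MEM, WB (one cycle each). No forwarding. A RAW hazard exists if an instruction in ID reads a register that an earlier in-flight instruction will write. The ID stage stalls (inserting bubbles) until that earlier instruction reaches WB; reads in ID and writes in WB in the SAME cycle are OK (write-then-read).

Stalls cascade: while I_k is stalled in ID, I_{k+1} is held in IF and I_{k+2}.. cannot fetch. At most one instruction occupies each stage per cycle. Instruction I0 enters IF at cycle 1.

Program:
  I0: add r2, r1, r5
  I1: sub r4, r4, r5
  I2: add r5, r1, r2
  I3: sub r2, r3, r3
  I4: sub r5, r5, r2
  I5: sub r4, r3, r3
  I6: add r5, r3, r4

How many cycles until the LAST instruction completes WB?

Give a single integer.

Answer: 16

Derivation:
I0 add r2 <- r1,r5: IF@1 ID@2 stall=0 (-) EX@3 MEM@4 WB@5
I1 sub r4 <- r4,r5: IF@2 ID@3 stall=0 (-) EX@4 MEM@5 WB@6
I2 add r5 <- r1,r2: IF@3 ID@4 stall=1 (RAW on I0.r2 (WB@5)) EX@6 MEM@7 WB@8
I3 sub r2 <- r3,r3: IF@4 ID@6 stall=0 (-) EX@7 MEM@8 WB@9
I4 sub r5 <- r5,r2: IF@6 ID@7 stall=2 (RAW on I3.r2 (WB@9)) EX@10 MEM@11 WB@12
I5 sub r4 <- r3,r3: IF@7 ID@10 stall=0 (-) EX@11 MEM@12 WB@13
I6 add r5 <- r3,r4: IF@10 ID@11 stall=2 (RAW on I5.r4 (WB@13)) EX@14 MEM@15 WB@16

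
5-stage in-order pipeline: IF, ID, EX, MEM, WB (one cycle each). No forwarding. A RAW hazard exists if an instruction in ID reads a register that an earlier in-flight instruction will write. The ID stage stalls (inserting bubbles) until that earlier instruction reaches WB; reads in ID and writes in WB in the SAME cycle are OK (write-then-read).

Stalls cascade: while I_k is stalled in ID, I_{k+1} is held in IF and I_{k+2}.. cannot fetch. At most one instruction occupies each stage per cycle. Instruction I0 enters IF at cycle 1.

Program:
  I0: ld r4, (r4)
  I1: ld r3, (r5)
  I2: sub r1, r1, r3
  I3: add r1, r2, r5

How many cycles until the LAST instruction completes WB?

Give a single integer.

Answer: 10

Derivation:
I0 ld r4 <- r4: IF@1 ID@2 stall=0 (-) EX@3 MEM@4 WB@5
I1 ld r3 <- r5: IF@2 ID@3 stall=0 (-) EX@4 MEM@5 WB@6
I2 sub r1 <- r1,r3: IF@3 ID@4 stall=2 (RAW on I1.r3 (WB@6)) EX@7 MEM@8 WB@9
I3 add r1 <- r2,r5: IF@4 ID@7 stall=0 (-) EX@8 MEM@9 WB@10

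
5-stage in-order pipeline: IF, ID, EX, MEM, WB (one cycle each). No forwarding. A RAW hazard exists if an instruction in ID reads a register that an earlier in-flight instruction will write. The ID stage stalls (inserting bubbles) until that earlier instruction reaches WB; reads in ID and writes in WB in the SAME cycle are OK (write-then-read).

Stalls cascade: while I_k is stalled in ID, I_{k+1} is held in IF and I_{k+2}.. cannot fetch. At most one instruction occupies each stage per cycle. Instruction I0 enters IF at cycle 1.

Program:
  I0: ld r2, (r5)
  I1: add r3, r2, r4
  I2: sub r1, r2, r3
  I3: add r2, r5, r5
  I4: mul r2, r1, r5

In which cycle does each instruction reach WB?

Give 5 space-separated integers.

Answer: 5 8 11 12 14

Derivation:
I0 ld r2 <- r5: IF@1 ID@2 stall=0 (-) EX@3 MEM@4 WB@5
I1 add r3 <- r2,r4: IF@2 ID@3 stall=2 (RAW on I0.r2 (WB@5)) EX@6 MEM@7 WB@8
I2 sub r1 <- r2,r3: IF@3 ID@6 stall=2 (RAW on I1.r3 (WB@8)) EX@9 MEM@10 WB@11
I3 add r2 <- r5,r5: IF@6 ID@9 stall=0 (-) EX@10 MEM@11 WB@12
I4 mul r2 <- r1,r5: IF@9 ID@10 stall=1 (RAW on I2.r1 (WB@11)) EX@12 MEM@13 WB@14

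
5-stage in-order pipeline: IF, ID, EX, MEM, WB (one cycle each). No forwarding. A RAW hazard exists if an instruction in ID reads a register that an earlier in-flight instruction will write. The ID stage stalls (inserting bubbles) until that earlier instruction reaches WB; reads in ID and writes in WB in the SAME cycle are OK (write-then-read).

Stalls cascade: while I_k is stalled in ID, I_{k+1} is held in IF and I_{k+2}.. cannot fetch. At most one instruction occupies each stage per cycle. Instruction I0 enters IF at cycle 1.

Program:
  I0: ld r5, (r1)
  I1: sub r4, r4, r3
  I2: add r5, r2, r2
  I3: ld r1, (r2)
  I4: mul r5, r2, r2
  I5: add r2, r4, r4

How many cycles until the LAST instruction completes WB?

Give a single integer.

I0 ld r5 <- r1: IF@1 ID@2 stall=0 (-) EX@3 MEM@4 WB@5
I1 sub r4 <- r4,r3: IF@2 ID@3 stall=0 (-) EX@4 MEM@5 WB@6
I2 add r5 <- r2,r2: IF@3 ID@4 stall=0 (-) EX@5 MEM@6 WB@7
I3 ld r1 <- r2: IF@4 ID@5 stall=0 (-) EX@6 MEM@7 WB@8
I4 mul r5 <- r2,r2: IF@5 ID@6 stall=0 (-) EX@7 MEM@8 WB@9
I5 add r2 <- r4,r4: IF@6 ID@7 stall=0 (-) EX@8 MEM@9 WB@10

Answer: 10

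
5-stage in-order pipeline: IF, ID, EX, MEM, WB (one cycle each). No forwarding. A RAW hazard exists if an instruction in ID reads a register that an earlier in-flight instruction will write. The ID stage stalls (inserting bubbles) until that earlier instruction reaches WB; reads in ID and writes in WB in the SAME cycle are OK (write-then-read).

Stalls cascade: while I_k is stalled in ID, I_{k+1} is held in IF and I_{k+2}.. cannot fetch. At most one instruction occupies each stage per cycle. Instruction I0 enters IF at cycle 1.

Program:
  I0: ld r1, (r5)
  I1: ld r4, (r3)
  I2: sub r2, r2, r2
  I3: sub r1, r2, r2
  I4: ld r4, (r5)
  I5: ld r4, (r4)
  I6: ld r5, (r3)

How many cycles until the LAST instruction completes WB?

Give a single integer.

Answer: 15

Derivation:
I0 ld r1 <- r5: IF@1 ID@2 stall=0 (-) EX@3 MEM@4 WB@5
I1 ld r4 <- r3: IF@2 ID@3 stall=0 (-) EX@4 MEM@5 WB@6
I2 sub r2 <- r2,r2: IF@3 ID@4 stall=0 (-) EX@5 MEM@6 WB@7
I3 sub r1 <- r2,r2: IF@4 ID@5 stall=2 (RAW on I2.r2 (WB@7)) EX@8 MEM@9 WB@10
I4 ld r4 <- r5: IF@5 ID@8 stall=0 (-) EX@9 MEM@10 WB@11
I5 ld r4 <- r4: IF@8 ID@9 stall=2 (RAW on I4.r4 (WB@11)) EX@12 MEM@13 WB@14
I6 ld r5 <- r3: IF@9 ID@12 stall=0 (-) EX@13 MEM@14 WB@15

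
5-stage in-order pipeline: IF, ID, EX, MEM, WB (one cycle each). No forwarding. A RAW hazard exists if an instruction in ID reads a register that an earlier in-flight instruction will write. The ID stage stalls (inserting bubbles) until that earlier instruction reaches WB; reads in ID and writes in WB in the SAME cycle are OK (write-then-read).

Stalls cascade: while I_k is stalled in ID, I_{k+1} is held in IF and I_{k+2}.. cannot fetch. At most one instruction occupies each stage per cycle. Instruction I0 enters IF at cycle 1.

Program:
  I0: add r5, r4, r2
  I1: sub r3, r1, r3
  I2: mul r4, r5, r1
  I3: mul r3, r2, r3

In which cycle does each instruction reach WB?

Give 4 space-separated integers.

I0 add r5 <- r4,r2: IF@1 ID@2 stall=0 (-) EX@3 MEM@4 WB@5
I1 sub r3 <- r1,r3: IF@2 ID@3 stall=0 (-) EX@4 MEM@5 WB@6
I2 mul r4 <- r5,r1: IF@3 ID@4 stall=1 (RAW on I0.r5 (WB@5)) EX@6 MEM@7 WB@8
I3 mul r3 <- r2,r3: IF@4 ID@6 stall=0 (-) EX@7 MEM@8 WB@9

Answer: 5 6 8 9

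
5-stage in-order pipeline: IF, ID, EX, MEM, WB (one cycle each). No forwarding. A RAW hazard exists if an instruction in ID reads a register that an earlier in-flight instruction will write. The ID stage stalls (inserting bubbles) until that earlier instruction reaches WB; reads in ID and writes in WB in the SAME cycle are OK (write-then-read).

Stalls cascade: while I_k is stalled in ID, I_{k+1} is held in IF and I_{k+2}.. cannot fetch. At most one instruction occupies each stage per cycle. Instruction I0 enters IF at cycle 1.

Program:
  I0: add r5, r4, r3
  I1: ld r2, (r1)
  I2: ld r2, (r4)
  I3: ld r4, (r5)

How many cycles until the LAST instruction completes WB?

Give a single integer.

Answer: 8

Derivation:
I0 add r5 <- r4,r3: IF@1 ID@2 stall=0 (-) EX@3 MEM@4 WB@5
I1 ld r2 <- r1: IF@2 ID@3 stall=0 (-) EX@4 MEM@5 WB@6
I2 ld r2 <- r4: IF@3 ID@4 stall=0 (-) EX@5 MEM@6 WB@7
I3 ld r4 <- r5: IF@4 ID@5 stall=0 (-) EX@6 MEM@7 WB@8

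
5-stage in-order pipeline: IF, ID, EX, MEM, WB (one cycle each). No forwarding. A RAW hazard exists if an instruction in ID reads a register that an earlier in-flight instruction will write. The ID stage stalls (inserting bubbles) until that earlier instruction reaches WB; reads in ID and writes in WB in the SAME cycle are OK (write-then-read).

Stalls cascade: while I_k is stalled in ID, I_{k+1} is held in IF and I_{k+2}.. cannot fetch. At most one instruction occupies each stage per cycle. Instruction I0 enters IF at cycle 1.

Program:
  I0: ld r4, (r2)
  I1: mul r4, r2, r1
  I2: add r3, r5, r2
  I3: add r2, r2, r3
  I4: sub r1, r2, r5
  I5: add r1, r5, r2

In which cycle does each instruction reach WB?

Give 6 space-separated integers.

Answer: 5 6 7 10 13 14

Derivation:
I0 ld r4 <- r2: IF@1 ID@2 stall=0 (-) EX@3 MEM@4 WB@5
I1 mul r4 <- r2,r1: IF@2 ID@3 stall=0 (-) EX@4 MEM@5 WB@6
I2 add r3 <- r5,r2: IF@3 ID@4 stall=0 (-) EX@5 MEM@6 WB@7
I3 add r2 <- r2,r3: IF@4 ID@5 stall=2 (RAW on I2.r3 (WB@7)) EX@8 MEM@9 WB@10
I4 sub r1 <- r2,r5: IF@5 ID@8 stall=2 (RAW on I3.r2 (WB@10)) EX@11 MEM@12 WB@13
I5 add r1 <- r5,r2: IF@8 ID@11 stall=0 (-) EX@12 MEM@13 WB@14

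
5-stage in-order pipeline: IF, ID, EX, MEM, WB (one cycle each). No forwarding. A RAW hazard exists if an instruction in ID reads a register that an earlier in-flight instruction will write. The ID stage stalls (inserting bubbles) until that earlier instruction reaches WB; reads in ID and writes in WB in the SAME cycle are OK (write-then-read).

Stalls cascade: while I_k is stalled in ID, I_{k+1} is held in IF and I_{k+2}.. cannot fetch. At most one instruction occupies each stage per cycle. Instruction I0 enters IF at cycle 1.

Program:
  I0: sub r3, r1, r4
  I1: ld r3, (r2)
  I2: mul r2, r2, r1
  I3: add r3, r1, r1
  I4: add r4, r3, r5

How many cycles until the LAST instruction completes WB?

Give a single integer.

I0 sub r3 <- r1,r4: IF@1 ID@2 stall=0 (-) EX@3 MEM@4 WB@5
I1 ld r3 <- r2: IF@2 ID@3 stall=0 (-) EX@4 MEM@5 WB@6
I2 mul r2 <- r2,r1: IF@3 ID@4 stall=0 (-) EX@5 MEM@6 WB@7
I3 add r3 <- r1,r1: IF@4 ID@5 stall=0 (-) EX@6 MEM@7 WB@8
I4 add r4 <- r3,r5: IF@5 ID@6 stall=2 (RAW on I3.r3 (WB@8)) EX@9 MEM@10 WB@11

Answer: 11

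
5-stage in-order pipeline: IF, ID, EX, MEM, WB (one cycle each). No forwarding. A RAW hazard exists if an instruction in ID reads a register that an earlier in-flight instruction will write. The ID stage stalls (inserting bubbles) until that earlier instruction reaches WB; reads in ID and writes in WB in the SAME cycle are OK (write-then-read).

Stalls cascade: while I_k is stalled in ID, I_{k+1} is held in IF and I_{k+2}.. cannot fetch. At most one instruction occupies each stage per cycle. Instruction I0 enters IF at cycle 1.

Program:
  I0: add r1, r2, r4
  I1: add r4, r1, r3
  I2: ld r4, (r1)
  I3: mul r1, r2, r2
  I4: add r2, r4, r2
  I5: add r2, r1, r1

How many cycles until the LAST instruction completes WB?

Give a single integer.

I0 add r1 <- r2,r4: IF@1 ID@2 stall=0 (-) EX@3 MEM@4 WB@5
I1 add r4 <- r1,r3: IF@2 ID@3 stall=2 (RAW on I0.r1 (WB@5)) EX@6 MEM@7 WB@8
I2 ld r4 <- r1: IF@3 ID@6 stall=0 (-) EX@7 MEM@8 WB@9
I3 mul r1 <- r2,r2: IF@6 ID@7 stall=0 (-) EX@8 MEM@9 WB@10
I4 add r2 <- r4,r2: IF@7 ID@8 stall=1 (RAW on I2.r4 (WB@9)) EX@10 MEM@11 WB@12
I5 add r2 <- r1,r1: IF@8 ID@10 stall=0 (-) EX@11 MEM@12 WB@13

Answer: 13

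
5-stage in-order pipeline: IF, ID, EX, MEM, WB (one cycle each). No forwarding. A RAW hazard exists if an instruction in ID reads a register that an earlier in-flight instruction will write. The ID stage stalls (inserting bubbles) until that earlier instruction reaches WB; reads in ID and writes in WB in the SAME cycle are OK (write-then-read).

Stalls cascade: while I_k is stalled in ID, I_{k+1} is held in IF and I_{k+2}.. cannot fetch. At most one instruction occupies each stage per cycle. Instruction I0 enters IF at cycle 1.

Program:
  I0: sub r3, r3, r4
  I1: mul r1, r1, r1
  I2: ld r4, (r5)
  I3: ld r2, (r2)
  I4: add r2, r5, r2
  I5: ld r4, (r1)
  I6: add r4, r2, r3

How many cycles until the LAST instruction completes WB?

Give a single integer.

Answer: 14

Derivation:
I0 sub r3 <- r3,r4: IF@1 ID@2 stall=0 (-) EX@3 MEM@4 WB@5
I1 mul r1 <- r1,r1: IF@2 ID@3 stall=0 (-) EX@4 MEM@5 WB@6
I2 ld r4 <- r5: IF@3 ID@4 stall=0 (-) EX@5 MEM@6 WB@7
I3 ld r2 <- r2: IF@4 ID@5 stall=0 (-) EX@6 MEM@7 WB@8
I4 add r2 <- r5,r2: IF@5 ID@6 stall=2 (RAW on I3.r2 (WB@8)) EX@9 MEM@10 WB@11
I5 ld r4 <- r1: IF@6 ID@9 stall=0 (-) EX@10 MEM@11 WB@12
I6 add r4 <- r2,r3: IF@9 ID@10 stall=1 (RAW on I4.r2 (WB@11)) EX@12 MEM@13 WB@14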